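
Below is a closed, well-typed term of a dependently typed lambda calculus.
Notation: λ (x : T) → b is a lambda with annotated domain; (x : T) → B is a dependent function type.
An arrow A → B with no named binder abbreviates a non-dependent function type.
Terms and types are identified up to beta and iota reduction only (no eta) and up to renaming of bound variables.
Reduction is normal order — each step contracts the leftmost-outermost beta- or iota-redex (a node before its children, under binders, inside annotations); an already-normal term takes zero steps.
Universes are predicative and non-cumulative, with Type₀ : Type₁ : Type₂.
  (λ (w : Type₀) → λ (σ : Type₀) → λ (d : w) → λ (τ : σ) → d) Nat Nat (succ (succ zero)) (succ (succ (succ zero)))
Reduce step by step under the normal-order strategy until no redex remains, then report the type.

reduction (normal order):
  (λ (w : Type₀) → λ (σ : Type₀) → λ (d : w) → λ (τ : σ) → d) Nat Nat (succ (succ zero)) (succ (succ (succ zero)))
  ~> (λ (w : Type₀) → λ (σ : Nat) → λ (d : w) → σ) Nat (succ (succ zero)) (succ (succ (succ zero)))
  ~> (λ (w : Nat) → λ (σ : Nat) → w) (succ (succ zero)) (succ (succ (succ zero)))
  ~> (λ (w : Nat) → succ (succ zero)) (succ (succ (succ zero)))
  ~> succ (succ zero)
type:
  Nat


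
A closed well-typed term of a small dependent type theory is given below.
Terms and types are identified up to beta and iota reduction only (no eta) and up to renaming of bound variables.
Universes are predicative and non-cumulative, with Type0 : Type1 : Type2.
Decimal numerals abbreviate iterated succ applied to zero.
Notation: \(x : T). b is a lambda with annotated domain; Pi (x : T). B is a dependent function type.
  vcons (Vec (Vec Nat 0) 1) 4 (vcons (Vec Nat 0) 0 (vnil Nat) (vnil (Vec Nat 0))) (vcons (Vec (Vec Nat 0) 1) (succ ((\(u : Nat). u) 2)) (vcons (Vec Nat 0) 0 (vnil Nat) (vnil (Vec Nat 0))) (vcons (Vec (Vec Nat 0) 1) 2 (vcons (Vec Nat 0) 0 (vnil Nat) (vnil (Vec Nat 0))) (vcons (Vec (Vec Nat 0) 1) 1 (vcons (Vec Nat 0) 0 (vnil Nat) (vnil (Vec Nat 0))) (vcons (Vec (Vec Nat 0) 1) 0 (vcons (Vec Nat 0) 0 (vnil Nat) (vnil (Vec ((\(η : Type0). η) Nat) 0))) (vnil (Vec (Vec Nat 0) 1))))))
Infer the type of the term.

type:
  Vec (Vec (Vec Nat 0) 1) 5


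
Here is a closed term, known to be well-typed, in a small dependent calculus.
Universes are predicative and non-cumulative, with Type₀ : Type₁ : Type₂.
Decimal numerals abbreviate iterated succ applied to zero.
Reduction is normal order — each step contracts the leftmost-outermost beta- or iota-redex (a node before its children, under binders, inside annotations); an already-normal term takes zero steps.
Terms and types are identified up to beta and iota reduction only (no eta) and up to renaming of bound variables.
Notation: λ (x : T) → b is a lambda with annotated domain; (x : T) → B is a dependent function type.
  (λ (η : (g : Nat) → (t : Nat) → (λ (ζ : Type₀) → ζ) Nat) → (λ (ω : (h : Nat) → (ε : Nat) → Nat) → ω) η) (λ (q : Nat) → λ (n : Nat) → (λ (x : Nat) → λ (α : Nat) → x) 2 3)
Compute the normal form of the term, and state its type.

normal form:
  λ (η : Nat) → λ (g : Nat) → 2
inferred type:
  (η : Nat) → (g : Nat) → Nat
observation: the term reaches its normal form after 4 normal-order steps.


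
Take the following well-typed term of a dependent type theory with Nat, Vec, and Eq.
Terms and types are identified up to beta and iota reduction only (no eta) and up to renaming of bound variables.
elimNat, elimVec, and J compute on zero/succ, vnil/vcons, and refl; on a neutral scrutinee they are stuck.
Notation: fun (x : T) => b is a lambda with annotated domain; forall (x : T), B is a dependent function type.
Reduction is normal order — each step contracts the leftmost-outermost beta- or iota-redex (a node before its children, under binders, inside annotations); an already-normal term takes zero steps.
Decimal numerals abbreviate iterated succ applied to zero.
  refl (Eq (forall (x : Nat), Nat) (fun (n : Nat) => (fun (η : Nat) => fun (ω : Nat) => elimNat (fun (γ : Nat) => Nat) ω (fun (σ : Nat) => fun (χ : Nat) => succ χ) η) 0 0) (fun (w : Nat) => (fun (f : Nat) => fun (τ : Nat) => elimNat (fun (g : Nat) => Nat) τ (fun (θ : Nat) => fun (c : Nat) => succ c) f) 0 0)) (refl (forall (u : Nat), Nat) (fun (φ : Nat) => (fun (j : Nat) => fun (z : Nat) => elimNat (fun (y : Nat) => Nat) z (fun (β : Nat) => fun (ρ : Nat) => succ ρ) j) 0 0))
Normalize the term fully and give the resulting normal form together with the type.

normal form:
  refl (Eq (forall (x : Nat), Nat) (fun (n : Nat) => 0) (fun (η : Nat) => 0)) (refl (forall (ω : Nat), Nat) (fun (γ : Nat) => 0))
inferred type:
  Eq (Eq (forall (x : Nat), Nat) (fun (n : Nat) => 0) (fun (η : Nat) => 0)) (refl (forall (ω : Nat), Nat) (fun (γ : Nat) => 0)) (refl (forall (σ : Nat), Nat) (fun (χ : Nat) => 0))


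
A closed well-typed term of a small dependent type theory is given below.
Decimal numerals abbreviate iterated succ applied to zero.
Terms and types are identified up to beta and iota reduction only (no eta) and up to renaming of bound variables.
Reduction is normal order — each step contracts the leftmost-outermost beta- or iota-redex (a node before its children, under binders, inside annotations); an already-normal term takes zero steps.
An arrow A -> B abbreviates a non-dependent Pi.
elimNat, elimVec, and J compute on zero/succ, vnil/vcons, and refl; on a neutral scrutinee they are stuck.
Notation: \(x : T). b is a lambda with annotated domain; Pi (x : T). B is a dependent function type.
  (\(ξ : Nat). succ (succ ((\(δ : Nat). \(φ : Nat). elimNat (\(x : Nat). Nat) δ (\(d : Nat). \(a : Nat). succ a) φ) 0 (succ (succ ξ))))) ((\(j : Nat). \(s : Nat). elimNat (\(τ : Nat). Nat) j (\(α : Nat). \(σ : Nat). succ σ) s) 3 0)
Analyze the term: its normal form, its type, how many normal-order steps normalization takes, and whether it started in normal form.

resulting normal form:
  7
type:
  Nat
steps to reach normal form (normal order): 22
term was already normal: no
first redex: a beta-redex


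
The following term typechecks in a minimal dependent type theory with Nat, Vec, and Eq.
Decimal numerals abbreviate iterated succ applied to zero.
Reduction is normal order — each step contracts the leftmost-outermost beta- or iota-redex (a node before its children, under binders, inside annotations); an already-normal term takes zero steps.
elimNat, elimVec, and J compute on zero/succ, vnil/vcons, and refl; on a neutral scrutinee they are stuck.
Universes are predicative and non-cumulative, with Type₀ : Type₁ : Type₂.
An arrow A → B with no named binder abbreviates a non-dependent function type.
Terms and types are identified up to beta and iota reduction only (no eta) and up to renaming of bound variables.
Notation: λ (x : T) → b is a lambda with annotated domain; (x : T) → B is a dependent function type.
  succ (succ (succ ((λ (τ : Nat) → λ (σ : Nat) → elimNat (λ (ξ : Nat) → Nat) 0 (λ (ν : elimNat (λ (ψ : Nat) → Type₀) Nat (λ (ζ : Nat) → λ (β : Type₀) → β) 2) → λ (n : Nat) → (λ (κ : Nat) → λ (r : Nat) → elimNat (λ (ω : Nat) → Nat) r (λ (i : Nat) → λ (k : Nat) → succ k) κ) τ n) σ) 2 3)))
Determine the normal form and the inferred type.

reduced normal form:
  9
type:
  Nat


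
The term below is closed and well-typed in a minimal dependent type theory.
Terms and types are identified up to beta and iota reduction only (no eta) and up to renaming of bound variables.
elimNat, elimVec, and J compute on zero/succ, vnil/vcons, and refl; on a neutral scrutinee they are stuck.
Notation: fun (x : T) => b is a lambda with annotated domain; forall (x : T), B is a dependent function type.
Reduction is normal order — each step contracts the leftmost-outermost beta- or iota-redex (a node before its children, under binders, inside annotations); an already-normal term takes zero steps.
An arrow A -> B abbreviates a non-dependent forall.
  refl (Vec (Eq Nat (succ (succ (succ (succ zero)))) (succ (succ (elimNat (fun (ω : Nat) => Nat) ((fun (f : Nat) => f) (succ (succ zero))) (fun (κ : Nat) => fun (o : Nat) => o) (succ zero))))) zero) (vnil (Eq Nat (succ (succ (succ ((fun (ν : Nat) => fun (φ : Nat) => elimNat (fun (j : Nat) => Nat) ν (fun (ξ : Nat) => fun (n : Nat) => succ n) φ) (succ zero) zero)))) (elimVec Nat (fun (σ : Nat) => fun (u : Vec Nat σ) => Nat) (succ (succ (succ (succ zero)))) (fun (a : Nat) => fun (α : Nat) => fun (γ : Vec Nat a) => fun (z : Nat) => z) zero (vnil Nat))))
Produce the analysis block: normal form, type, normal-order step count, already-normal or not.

reduced normal form:
  refl (Vec (Eq Nat (succ (succ (succ (succ zero)))) (succ (succ (succ (succ zero))))) zero) (vnil (Eq Nat (succ (succ (succ (succ zero)))) (succ (succ (succ (succ zero))))))
type:
  Eq (Vec (Eq Nat (succ (succ (succ (succ zero)))) (succ (succ (succ (succ zero))))) zero) (vnil (Eq Nat (succ (succ (succ (succ zero)))) (succ (succ (succ (succ zero)))))) (vnil (Eq Nat (succ (succ (succ (succ zero)))) (succ (succ (succ (succ zero))))))
reduction steps (normal order): 9
term was already normal: no
first contracted redex: an elimNat iota-redex


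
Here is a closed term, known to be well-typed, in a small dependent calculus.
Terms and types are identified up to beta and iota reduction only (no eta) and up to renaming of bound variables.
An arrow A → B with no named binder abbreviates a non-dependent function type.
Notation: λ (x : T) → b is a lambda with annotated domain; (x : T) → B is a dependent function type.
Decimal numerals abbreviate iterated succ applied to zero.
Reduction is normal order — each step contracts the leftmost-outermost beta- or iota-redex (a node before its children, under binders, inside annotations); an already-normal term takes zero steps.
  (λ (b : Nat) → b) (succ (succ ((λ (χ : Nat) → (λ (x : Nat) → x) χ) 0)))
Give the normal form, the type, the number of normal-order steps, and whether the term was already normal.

reduced normal form:
  2
type:
  Nat
reduction steps (normal order): 3
already normal: no
first contracted redex: a beta-redex


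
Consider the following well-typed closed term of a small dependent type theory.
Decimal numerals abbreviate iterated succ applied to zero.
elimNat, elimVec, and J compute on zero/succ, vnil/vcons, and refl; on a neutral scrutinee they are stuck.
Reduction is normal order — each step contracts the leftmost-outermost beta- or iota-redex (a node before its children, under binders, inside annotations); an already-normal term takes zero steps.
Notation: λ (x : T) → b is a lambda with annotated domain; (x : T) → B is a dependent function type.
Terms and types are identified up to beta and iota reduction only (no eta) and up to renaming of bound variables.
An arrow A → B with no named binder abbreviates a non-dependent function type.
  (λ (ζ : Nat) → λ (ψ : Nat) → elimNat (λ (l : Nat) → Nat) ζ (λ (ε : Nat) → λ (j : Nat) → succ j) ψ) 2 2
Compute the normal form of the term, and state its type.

normal form:
  4
inferred type:
  Nat


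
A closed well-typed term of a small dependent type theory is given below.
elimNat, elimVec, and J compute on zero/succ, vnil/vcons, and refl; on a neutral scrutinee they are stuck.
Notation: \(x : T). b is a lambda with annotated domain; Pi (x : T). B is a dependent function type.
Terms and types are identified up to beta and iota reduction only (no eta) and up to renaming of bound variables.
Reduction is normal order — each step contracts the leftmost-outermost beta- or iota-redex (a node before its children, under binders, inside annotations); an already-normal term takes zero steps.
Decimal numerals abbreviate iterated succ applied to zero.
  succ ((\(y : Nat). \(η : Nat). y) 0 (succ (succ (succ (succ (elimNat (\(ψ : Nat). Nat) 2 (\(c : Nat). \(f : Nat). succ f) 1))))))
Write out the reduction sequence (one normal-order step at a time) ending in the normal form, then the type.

normal-order reduction sequence:
  succ ((\(y : Nat). \(η : Nat). y) 0 (succ (succ (succ (succ (elimNat (\(ψ : Nat). Nat) 2 (\(c : Nat). \(f : Nat). succ f) 1))))))
  ~> succ ((\(y : Nat). 0) (succ (succ (succ (succ (elimNat (\(η : Nat). Nat) 2 (\(ψ : Nat). \(c : Nat). succ c) 1))))))
  ~> 1
type:
  Nat


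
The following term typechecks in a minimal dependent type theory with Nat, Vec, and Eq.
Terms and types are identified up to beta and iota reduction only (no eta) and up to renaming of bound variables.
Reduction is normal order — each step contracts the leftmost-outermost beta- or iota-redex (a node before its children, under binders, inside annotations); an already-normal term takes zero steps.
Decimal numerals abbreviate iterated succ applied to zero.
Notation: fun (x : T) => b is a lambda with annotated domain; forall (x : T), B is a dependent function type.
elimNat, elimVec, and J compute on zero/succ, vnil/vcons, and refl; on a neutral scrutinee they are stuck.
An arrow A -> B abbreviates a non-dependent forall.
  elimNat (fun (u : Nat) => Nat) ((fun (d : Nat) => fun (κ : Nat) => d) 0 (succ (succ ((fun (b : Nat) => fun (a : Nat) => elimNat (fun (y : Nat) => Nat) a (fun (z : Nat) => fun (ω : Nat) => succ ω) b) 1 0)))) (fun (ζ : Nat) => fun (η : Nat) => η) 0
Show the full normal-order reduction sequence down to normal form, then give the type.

normal-order reduction:
  elimNat (fun (u : Nat) => Nat) ((fun (d : Nat) => fun (κ : Nat) => d) 0 (succ (succ ((fun (b : Nat) => fun (a : Nat) => elimNat (fun (y : Nat) => Nat) a (fun (z : Nat) => fun (ω : Nat) => succ ω) b) 1 0)))) (fun (ζ : Nat) => fun (η : Nat) => η) 0
  ~> (fun (u : Nat) => fun (d : Nat) => u) 0 (succ (succ ((fun (κ : Nat) => fun (b : Nat) => elimNat (fun (a : Nat) => Nat) b (fun (y : Nat) => fun (z : Nat) => succ z) κ) 1 0)))
  ~> (fun (u : Nat) => 0) (succ (succ ((fun (d : Nat) => fun (κ : Nat) => elimNat (fun (b : Nat) => Nat) κ (fun (a : Nat) => fun (y : Nat) => succ y) d) 1 0)))
  ~> 0
inferred type:
  Nat


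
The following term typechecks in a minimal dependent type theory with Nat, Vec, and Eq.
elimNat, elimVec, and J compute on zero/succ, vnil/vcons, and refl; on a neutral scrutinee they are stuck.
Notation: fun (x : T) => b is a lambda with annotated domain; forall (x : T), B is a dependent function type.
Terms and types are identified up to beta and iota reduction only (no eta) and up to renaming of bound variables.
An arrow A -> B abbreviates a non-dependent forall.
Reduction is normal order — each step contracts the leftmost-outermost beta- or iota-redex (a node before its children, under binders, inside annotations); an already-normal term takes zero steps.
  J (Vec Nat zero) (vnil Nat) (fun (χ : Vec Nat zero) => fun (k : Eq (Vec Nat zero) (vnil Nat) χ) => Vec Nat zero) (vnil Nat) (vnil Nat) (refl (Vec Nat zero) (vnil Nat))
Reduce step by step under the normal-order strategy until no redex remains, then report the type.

normal-order reduction:
  J (Vec Nat zero) (vnil Nat) (fun (χ : Vec Nat zero) => fun (k : Eq (Vec Nat zero) (vnil Nat) χ) => Vec Nat zero) (vnil Nat) (vnil Nat) (refl (Vec Nat zero) (vnil Nat))
  ~> vnil Nat
inferred type:
  Vec Nat zero


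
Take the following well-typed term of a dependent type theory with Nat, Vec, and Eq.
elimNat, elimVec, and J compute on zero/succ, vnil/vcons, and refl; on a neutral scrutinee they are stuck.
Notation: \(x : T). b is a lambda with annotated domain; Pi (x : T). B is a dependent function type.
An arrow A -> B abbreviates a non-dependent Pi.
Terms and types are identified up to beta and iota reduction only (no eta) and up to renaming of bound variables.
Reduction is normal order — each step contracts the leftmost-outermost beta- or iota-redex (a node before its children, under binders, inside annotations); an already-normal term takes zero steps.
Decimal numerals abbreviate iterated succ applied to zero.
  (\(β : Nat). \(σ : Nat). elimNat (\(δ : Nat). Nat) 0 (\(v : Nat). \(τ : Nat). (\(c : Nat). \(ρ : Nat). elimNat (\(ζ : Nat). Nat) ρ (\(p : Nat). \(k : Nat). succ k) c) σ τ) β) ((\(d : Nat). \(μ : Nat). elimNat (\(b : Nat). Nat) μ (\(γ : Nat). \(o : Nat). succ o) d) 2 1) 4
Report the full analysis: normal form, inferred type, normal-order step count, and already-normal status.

normal form:
  12
type:
  Nat
reduction steps (normal order): 36
term was already normal: no
first redex: a beta-redex


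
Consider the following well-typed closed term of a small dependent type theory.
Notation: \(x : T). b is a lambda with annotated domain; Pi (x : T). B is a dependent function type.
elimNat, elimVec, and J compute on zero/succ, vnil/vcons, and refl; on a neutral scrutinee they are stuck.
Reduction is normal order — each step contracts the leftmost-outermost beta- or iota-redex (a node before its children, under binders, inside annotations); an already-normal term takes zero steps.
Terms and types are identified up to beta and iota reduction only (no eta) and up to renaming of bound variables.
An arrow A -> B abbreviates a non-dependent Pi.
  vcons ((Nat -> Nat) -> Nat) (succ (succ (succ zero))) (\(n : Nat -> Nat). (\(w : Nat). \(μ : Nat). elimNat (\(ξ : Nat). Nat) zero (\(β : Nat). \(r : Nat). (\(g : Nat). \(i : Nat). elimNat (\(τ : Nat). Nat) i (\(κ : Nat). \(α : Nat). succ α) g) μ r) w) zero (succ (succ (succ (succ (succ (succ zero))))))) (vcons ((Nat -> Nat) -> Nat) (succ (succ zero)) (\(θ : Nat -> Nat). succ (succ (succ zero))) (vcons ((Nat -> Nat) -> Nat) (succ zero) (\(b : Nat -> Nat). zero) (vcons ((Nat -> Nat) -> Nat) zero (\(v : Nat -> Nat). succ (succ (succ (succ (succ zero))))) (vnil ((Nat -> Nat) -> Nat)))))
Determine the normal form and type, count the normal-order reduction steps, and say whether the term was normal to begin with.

normal form:
  vcons ((Nat -> Nat) -> Nat) (succ (succ (succ zero))) (\(n : Nat -> Nat). zero) (vcons ((Nat -> Nat) -> Nat) (succ (succ zero)) (\(w : Nat -> Nat). succ (succ (succ zero))) (vcons ((Nat -> Nat) -> Nat) (succ zero) (\(μ : Nat -> Nat). zero) (vcons ((Nat -> Nat) -> Nat) zero (\(ξ : Nat -> Nat). succ (succ (succ (succ (succ zero))))) (vnil ((Nat -> Nat) -> Nat)))))
inferred type:
  Vec ((Nat -> Nat) -> Nat) (succ (succ (succ (succ zero))))
normal-order step count: 3
already normal: no
first contracted redex: a beta-redex


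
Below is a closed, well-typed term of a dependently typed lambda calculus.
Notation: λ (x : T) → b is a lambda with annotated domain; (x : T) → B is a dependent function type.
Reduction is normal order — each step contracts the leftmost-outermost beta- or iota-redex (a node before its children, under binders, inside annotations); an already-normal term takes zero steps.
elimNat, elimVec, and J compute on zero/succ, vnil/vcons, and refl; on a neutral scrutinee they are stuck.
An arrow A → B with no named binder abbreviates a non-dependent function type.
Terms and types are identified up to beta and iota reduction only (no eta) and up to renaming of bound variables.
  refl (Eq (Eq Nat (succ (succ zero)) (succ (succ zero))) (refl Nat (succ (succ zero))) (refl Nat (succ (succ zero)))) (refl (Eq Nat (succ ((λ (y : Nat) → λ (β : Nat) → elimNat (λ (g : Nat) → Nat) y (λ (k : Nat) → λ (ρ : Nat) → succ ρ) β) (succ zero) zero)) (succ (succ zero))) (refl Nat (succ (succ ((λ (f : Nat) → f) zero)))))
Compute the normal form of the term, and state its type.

normal form:
  refl (Eq (Eq Nat (succ (succ zero)) (succ (succ zero))) (refl Nat (succ (succ zero))) (refl Nat (succ (succ zero)))) (refl (Eq Nat (succ (succ zero)) (succ (succ zero))) (refl Nat (succ (succ zero))))
type:
  Eq (Eq (Eq Nat (succ (succ zero)) (succ (succ zero))) (refl Nat (succ (succ zero))) (refl Nat (succ (succ zero)))) (refl (Eq Nat (succ (succ zero)) (succ (succ zero))) (refl Nat (succ (succ zero)))) (refl (Eq Nat (succ (succ zero)) (succ (succ zero))) (refl Nat (succ (succ zero))))
observation: contracting a beta-redex first, the term normalizes in 4 steps.


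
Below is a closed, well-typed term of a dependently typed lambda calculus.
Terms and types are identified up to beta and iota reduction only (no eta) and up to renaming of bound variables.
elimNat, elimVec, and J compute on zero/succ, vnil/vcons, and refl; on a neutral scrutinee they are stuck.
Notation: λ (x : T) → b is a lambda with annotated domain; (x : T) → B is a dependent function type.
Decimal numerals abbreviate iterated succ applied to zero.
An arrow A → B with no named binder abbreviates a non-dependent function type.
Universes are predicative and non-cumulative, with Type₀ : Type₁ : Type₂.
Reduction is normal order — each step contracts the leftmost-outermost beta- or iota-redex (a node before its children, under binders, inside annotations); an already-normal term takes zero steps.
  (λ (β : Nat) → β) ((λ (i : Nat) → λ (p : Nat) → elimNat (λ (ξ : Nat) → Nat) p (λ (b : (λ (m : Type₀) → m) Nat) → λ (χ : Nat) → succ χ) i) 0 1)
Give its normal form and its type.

resulting normal form:
  1
the term's type:
  Nat
observation: the first redex contracted is a beta-redex; the normal form is reached in 4 normal-order steps.


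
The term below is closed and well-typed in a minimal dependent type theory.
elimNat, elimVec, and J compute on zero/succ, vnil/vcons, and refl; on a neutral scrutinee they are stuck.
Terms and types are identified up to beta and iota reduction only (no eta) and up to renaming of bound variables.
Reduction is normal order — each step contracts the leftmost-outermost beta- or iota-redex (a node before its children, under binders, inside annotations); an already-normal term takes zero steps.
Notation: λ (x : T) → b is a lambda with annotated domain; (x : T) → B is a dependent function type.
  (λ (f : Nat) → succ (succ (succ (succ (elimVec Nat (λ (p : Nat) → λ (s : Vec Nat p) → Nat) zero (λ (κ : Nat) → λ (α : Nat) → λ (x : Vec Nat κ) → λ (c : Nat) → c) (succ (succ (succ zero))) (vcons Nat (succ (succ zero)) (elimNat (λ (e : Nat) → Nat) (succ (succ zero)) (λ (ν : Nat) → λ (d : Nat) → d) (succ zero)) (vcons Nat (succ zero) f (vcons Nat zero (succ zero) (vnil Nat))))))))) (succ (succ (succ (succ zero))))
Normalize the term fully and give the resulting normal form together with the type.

resulting normal form:
  succ (succ (succ (succ zero)))
type:
  Nat
observation: the first redex contracted is a beta-redex; the normal form is reached in 17 normal-order steps.


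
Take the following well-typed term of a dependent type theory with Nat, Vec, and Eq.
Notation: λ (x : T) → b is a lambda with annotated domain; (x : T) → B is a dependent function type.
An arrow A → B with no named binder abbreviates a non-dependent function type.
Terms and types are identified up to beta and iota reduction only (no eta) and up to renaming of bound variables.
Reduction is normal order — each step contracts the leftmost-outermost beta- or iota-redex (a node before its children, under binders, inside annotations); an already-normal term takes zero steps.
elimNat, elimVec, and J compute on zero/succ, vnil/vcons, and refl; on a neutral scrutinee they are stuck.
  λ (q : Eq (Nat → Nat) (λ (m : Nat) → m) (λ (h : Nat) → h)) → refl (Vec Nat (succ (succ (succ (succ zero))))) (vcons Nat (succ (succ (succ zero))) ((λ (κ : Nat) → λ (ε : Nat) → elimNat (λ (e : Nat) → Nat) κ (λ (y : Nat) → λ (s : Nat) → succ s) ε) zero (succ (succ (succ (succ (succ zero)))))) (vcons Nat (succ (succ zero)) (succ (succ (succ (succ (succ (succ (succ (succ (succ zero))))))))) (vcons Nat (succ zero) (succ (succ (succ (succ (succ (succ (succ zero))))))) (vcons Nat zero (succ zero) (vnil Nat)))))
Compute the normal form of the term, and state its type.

normal form:
  λ (q : Eq (Nat → Nat) (λ (m : Nat) → m) (λ (h : Nat) → h)) → refl (Vec Nat (succ (succ (succ (succ zero))))) (vcons Nat (succ (succ (succ zero))) (succ (succ (succ (succ (succ zero))))) (vcons Nat (succ (succ zero)) (succ (succ (succ (succ (succ (succ (succ (succ (succ zero))))))))) (vcons Nat (succ zero) (succ (succ (succ (succ (succ (succ (succ zero))))))) (vcons Nat zero (succ zero) (vnil Nat)))))
type:
  Eq (Nat → Nat) (λ (q : Nat) → q) (λ (m : Nat) → m) → Eq (Vec Nat (succ (succ (succ (succ zero))))) (vcons Nat (succ (succ (succ zero))) (succ (succ (succ (succ (succ zero))))) (vcons Nat (succ (succ zero)) (succ (succ (succ (succ (succ (succ (succ (succ (succ zero))))))))) (vcons Nat (succ zero) (succ (succ (succ (succ (succ (succ (succ zero))))))) (vcons Nat zero (succ zero) (vnil Nat))))) (vcons Nat (succ (succ (succ zero))) (succ (succ (succ (succ (succ zero))))) (vcons Nat (succ (succ zero)) (succ (succ (succ (succ (succ (succ (succ (succ (succ zero))))))))) (vcons Nat (succ zero) (succ (succ (succ (succ (succ (succ (succ zero))))))) (vcons Nat zero (succ zero) (vnil Nat)))))


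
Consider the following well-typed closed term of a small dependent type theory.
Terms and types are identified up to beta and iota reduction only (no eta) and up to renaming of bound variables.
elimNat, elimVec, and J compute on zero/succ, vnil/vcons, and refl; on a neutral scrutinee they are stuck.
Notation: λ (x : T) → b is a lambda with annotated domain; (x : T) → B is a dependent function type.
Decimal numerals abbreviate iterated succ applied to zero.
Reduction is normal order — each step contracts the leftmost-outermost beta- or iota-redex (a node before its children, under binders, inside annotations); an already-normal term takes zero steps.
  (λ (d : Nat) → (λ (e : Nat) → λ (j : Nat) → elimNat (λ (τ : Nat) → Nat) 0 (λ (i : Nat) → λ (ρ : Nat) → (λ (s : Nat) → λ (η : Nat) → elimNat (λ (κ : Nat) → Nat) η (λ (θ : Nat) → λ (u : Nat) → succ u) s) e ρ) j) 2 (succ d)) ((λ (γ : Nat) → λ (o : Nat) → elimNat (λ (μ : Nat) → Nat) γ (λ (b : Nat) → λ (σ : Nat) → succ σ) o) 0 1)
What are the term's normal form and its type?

resulting normal form:
  4
the term's type:
  Nat


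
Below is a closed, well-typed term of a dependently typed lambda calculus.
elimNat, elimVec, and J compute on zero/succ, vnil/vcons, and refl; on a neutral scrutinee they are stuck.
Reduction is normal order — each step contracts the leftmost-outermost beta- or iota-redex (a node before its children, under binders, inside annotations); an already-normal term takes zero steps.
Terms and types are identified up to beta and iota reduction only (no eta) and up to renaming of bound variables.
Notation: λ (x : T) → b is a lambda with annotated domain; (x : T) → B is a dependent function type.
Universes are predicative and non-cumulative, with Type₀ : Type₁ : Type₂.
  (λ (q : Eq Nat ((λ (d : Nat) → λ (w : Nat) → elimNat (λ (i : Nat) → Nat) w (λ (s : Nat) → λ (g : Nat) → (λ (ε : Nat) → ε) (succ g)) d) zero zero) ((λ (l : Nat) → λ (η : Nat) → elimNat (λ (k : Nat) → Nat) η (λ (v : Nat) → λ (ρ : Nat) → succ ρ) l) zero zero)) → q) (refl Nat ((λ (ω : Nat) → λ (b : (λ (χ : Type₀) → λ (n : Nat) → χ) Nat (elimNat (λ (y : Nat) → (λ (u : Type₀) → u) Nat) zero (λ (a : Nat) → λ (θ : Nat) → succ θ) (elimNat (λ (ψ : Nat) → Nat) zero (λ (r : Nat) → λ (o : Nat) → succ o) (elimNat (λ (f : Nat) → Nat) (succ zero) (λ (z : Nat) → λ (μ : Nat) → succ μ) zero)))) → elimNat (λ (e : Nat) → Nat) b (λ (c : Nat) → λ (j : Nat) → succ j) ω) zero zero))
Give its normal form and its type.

resulting normal form:
  refl Nat zero
the term's type:
  Eq Nat zero zero


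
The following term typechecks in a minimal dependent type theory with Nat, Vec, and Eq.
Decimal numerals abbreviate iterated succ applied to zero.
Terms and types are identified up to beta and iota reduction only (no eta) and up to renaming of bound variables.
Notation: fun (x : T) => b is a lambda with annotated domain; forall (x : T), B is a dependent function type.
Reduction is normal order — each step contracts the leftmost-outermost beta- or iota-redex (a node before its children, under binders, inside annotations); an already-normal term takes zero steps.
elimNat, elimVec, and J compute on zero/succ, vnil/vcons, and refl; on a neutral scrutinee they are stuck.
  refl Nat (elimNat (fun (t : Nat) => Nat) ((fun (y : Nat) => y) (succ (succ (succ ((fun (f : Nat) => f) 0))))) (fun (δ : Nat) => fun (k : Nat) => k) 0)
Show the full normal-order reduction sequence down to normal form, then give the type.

normal-order reduction sequence:
  refl Nat (elimNat (fun (t : Nat) => Nat) ((fun (y : Nat) => y) (succ (succ (succ ((fun (f : Nat) => f) 0))))) (fun (δ : Nat) => fun (k : Nat) => k) 0)
  ~> refl Nat ((fun (t : Nat) => t) (succ (succ (succ ((fun (y : Nat) => y) 0)))))
  ~> refl Nat (succ (succ (succ ((fun (t : Nat) => t) 0))))
  ~> refl Nat 3
the term's type:
  Eq Nat 3 3


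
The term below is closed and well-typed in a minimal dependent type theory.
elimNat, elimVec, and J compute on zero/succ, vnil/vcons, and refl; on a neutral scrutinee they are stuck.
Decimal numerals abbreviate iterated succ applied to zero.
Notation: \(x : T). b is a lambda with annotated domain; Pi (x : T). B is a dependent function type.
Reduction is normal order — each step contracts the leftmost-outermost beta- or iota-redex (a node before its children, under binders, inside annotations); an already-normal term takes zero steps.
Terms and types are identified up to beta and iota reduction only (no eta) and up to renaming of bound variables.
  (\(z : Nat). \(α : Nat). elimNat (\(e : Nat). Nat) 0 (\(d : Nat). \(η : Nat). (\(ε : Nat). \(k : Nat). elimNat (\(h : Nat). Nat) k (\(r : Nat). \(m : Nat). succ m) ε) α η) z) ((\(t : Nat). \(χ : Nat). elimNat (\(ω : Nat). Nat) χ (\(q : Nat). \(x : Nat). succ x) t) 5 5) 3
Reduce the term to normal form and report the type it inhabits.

normal form:
  30
the term's type:
  Nat
observation: the term reaches its normal form after 63 normal-order steps.


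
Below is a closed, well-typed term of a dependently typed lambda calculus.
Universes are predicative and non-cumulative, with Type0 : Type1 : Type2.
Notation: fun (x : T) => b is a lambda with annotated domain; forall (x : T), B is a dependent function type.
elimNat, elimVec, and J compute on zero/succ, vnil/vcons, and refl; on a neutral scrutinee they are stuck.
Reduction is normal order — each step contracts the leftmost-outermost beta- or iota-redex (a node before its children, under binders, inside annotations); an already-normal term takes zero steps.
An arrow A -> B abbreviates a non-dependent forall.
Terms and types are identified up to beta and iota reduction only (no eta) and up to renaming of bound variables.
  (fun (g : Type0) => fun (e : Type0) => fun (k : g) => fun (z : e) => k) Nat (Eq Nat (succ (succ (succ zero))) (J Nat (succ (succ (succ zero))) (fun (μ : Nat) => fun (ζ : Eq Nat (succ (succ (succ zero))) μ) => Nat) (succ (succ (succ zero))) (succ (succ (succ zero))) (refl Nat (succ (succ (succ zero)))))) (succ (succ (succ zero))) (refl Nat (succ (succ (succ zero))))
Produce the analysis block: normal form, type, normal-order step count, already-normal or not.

reduced normal form:
  succ (succ (succ zero))
type:
  Nat
steps to reach normal form (normal order): 4
started in normal form: no
first contracted redex: a beta-redex


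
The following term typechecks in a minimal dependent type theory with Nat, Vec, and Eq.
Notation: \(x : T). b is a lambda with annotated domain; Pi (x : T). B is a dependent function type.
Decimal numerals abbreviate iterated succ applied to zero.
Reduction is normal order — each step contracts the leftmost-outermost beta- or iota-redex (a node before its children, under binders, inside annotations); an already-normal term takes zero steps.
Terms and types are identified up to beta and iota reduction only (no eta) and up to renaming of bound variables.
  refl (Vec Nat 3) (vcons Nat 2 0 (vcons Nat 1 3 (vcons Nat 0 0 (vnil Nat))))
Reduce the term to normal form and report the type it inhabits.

normal form:
  refl (Vec Nat 3) (vcons Nat 2 0 (vcons Nat 1 3 (vcons Nat 0 0 (vnil Nat))))
type:
  Eq (Vec Nat 3) (vcons Nat 2 0 (vcons Nat 1 3 (vcons Nat 0 0 (vnil Nat)))) (vcons Nat 2 0 (vcons Nat 1 3 (vcons Nat 0 0 (vnil Nat))))
observation: the term is already in normal form.


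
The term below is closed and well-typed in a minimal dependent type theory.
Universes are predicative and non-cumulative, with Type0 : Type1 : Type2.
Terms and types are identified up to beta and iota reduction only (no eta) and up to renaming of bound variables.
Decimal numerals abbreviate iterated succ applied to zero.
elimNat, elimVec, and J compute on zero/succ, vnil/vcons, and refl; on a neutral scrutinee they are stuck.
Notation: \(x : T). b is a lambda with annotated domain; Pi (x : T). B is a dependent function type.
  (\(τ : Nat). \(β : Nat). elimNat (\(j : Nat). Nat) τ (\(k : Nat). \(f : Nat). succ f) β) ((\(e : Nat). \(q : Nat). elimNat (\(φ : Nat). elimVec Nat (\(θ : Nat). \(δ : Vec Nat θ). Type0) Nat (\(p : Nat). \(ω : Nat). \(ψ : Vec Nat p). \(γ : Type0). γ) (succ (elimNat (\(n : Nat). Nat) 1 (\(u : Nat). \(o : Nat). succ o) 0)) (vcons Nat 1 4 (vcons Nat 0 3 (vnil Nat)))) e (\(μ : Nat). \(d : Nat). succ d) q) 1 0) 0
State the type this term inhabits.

the term's type:
  Nat


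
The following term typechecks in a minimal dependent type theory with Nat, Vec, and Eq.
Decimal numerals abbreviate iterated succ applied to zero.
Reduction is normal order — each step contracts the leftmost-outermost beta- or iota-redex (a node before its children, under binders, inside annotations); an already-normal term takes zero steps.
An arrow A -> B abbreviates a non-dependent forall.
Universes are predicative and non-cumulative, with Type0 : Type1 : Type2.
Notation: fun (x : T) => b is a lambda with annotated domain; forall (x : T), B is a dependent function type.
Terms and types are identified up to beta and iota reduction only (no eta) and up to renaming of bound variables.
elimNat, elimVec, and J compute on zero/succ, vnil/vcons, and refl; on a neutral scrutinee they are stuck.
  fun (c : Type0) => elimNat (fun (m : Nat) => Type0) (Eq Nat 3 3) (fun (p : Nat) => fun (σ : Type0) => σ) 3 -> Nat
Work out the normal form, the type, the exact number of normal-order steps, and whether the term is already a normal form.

reduced normal form:
  fun (c : Type0) => Eq Nat 3 3 -> Nat
inferred type:
  Type0 -> Type0
reduction steps (normal order): 10
term was already normal: no
first contracted redex: an elimNat iota-redex


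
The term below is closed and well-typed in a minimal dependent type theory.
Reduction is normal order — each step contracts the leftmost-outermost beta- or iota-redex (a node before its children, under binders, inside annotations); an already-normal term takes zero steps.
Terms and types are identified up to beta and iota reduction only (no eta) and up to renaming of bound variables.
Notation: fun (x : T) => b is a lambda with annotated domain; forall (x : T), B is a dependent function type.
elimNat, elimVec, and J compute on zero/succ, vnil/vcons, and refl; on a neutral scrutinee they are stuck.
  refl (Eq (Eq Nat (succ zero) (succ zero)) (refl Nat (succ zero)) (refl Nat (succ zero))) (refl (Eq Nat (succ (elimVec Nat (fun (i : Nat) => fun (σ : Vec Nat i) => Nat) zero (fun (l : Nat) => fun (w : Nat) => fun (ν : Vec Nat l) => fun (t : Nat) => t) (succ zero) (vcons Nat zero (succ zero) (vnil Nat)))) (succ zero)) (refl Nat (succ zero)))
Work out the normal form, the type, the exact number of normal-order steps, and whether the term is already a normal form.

reduced normal form:
  refl (Eq (Eq Nat (succ zero) (succ zero)) (refl Nat (succ zero)) (refl Nat (succ zero))) (refl (Eq Nat (succ zero) (succ zero)) (refl Nat (succ zero)))
inferred type:
  Eq (Eq (Eq Nat (succ zero) (succ zero)) (refl Nat (succ zero)) (refl Nat (succ zero))) (refl (Eq Nat (succ zero) (succ zero)) (refl Nat (succ zero))) (refl (Eq Nat (succ zero) (succ zero)) (refl Nat (succ zero)))
steps to reach normal form (normal order): 6
term was already normal: no
first redex: an elimVec iota-redex


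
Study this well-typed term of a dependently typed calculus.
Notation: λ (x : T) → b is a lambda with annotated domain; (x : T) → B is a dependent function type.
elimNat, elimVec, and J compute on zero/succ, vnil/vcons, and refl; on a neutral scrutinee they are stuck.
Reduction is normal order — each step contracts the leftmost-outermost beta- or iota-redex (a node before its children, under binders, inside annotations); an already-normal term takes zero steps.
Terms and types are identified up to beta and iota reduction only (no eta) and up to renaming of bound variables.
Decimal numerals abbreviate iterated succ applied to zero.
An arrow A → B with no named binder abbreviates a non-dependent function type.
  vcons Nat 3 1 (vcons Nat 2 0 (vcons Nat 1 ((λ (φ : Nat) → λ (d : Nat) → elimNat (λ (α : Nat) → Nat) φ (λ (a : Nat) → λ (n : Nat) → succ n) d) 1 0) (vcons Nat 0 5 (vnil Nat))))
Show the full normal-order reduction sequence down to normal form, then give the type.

reduction (normal order):
  vcons Nat 3 1 (vcons Nat 2 0 (vcons Nat 1 ((λ (φ : Nat) → λ (d : Nat) → elimNat (λ (α : Nat) → Nat) φ (λ (a : Nat) → λ (n : Nat) → succ n) d) 1 0) (vcons Nat 0 5 (vnil Nat))))
  ~> vcons Nat 3 1 (vcons Nat 2 0 (vcons Nat 1 ((λ (φ : Nat) → elimNat (λ (d : Nat) → Nat) 1 (λ (α : Nat) → λ (a : Nat) → succ a) φ) 0) (vcons Nat 0 5 (vnil Nat))))
  ~> vcons Nat 3 1 (vcons Nat 2 0 (vcons Nat 1 (elimNat (λ (φ : Nat) → Nat) 1 (λ (d : Nat) → λ (α : Nat) → succ α) 0) (vcons Nat 0 5 (vnil Nat))))
  ~> vcons Nat 3 1 (vcons Nat 2 0 (vcons Nat 1 1 (vcons Nat 0 5 (vnil Nat))))
inferred type:
  Vec Nat 4


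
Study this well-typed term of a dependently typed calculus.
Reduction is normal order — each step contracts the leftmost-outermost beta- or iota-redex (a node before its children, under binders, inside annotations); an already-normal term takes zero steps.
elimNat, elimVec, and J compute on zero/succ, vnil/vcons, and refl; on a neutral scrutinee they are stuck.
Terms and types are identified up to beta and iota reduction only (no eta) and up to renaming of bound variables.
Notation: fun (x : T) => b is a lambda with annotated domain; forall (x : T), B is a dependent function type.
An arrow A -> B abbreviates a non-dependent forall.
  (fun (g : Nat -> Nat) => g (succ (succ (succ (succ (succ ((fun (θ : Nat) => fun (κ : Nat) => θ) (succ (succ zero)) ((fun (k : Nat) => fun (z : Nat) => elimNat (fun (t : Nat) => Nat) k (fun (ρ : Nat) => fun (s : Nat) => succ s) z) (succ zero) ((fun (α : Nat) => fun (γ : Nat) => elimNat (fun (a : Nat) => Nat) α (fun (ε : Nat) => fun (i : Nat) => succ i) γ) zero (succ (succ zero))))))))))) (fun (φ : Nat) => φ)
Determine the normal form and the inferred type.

resulting normal form:
  succ (succ (succ (succ (succ (succ (succ zero))))))
inferred type:
  Nat


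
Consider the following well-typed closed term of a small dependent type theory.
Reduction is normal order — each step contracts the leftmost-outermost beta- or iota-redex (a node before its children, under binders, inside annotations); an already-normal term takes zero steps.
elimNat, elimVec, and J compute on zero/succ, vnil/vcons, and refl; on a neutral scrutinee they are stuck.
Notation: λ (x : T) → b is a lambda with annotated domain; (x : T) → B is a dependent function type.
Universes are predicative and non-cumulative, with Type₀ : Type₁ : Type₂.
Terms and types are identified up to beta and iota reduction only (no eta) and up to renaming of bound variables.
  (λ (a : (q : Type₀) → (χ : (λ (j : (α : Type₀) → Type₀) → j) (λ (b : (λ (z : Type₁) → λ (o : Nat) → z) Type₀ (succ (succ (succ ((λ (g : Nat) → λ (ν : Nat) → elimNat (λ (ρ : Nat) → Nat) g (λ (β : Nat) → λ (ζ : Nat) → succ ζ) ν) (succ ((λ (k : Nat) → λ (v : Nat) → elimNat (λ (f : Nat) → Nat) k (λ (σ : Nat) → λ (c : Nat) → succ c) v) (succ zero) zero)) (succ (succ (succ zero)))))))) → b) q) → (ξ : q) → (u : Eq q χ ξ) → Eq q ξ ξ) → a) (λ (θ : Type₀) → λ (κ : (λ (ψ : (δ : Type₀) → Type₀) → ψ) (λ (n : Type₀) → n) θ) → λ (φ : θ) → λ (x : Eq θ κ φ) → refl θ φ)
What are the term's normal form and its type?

reduced normal form:
  λ (a : Type₀) → λ (q : a) → λ (χ : a) → λ (j : Eq a q χ) → refl a χ
inferred type:
  (a : Type₀) → (q : a) → (χ : a) → (j : Eq a q χ) → Eq a χ χ
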